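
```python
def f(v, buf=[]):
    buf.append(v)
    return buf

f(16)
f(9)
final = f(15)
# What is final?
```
[16, 9, 15]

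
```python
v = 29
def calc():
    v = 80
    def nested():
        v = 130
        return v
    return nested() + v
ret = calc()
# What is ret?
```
210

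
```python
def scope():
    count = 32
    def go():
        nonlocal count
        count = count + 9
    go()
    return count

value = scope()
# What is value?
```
41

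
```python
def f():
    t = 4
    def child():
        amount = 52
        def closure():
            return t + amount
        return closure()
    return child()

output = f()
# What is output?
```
56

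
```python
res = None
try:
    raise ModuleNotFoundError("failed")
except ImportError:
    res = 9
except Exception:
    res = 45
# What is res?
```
9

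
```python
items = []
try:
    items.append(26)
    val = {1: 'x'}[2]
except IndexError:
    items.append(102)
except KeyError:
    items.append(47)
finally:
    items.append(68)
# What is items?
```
[26, 47, 68]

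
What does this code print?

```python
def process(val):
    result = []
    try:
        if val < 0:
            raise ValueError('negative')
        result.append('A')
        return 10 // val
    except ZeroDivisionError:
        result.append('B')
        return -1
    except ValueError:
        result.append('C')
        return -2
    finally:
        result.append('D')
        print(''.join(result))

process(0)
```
ABD

val=0 causes ZeroDivisionError, caught, finally prints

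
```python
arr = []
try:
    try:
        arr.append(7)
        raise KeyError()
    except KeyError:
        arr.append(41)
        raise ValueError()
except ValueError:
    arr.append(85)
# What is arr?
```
[7, 41, 85]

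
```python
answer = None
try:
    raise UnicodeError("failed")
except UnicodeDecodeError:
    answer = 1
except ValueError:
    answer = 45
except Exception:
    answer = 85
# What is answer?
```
45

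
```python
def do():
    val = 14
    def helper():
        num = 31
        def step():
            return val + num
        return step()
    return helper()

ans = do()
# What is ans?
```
45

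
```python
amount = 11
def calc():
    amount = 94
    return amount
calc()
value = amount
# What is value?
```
11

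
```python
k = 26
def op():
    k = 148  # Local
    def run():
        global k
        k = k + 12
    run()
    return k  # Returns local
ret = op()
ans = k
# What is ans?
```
38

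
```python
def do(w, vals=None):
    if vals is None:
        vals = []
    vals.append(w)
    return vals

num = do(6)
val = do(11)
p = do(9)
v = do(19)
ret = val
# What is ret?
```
[11]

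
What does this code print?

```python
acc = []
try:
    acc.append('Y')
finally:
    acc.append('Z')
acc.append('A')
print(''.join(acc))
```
YZA

try/finally without except, no exception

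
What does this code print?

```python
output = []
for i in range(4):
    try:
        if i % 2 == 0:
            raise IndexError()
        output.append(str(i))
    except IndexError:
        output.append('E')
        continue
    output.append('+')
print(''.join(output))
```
E1+E3+

continue in except skips rest of loop body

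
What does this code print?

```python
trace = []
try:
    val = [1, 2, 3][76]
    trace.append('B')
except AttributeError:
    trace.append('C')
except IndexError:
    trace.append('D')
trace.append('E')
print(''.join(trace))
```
DE

IndexError is caught by its specific handler, not AttributeError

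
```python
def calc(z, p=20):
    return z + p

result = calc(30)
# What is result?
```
50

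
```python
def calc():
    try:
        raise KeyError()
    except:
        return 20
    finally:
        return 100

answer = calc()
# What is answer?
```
100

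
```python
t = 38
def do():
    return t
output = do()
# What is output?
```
38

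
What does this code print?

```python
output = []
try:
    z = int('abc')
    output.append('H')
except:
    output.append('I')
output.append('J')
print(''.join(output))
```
IJ

Exception raised in try, caught by bare except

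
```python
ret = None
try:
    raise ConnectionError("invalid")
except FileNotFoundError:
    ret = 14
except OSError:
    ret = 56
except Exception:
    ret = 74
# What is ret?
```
56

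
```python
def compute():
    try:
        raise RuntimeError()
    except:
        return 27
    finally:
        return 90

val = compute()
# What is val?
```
90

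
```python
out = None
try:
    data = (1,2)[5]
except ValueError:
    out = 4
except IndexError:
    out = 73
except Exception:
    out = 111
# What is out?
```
73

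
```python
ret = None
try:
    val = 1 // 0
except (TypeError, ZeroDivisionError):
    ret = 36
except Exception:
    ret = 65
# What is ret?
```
36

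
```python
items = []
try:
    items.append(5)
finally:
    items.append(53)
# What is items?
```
[5, 53]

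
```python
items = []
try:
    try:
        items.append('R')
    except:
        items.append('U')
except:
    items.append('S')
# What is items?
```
['R']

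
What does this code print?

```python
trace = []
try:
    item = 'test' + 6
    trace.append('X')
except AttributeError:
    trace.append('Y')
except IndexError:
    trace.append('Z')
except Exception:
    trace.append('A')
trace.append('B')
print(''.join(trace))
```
AB

TypeError not specifically caught, falls to Exception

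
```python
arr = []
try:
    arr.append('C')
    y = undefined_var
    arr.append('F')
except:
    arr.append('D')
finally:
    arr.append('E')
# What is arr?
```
['C', 'D', 'E']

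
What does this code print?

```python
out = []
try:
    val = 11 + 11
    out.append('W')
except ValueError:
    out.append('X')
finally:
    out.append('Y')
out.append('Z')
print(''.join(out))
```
WYZ

finally runs after normal execution too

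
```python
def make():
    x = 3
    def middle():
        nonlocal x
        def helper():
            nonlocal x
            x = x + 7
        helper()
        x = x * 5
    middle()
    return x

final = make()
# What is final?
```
50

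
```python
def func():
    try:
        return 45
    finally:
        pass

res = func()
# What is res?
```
45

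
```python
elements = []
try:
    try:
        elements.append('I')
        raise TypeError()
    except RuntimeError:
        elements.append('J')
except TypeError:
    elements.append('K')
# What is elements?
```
['I', 'K']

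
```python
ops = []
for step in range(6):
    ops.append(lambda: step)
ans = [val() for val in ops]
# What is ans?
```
[5, 5, 5, 5, 5, 5]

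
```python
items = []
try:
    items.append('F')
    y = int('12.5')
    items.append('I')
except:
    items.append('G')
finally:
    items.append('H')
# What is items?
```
['F', 'G', 'H']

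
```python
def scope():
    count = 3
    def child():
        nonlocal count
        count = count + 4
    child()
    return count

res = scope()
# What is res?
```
7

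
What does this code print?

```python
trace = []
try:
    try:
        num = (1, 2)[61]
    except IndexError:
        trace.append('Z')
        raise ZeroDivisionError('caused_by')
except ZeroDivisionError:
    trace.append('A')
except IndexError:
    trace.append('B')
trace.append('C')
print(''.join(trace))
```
ZAC

ZeroDivisionError raised and caught, original IndexError not re-raised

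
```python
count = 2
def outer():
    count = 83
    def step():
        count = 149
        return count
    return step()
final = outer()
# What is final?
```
149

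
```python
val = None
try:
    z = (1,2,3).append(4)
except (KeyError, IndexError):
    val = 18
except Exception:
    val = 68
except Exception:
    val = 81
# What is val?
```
68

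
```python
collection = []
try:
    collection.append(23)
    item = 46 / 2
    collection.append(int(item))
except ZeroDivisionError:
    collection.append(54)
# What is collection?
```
[23, 23]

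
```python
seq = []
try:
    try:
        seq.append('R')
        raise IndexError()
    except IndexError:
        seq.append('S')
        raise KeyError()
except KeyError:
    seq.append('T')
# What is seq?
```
['R', 'S', 'T']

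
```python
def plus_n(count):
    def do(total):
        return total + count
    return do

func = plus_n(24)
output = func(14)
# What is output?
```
38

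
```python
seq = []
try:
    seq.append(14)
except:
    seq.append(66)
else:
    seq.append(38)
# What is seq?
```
[14, 38]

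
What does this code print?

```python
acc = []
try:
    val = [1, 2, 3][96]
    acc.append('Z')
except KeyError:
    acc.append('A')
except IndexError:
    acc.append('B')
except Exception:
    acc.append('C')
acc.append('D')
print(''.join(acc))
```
BD

IndexError matches before generic Exception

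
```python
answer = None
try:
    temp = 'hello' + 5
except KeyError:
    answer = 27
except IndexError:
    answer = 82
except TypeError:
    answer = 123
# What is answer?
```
123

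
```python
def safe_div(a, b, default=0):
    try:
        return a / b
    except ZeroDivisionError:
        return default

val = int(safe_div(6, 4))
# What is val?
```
1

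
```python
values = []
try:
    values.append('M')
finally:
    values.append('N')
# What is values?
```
['M', 'N']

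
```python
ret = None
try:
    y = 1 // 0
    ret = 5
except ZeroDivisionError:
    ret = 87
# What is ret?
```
87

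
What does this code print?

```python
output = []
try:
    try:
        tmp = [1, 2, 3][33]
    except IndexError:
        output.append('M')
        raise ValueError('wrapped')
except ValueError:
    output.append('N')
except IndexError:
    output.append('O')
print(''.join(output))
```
MN

New ValueError raised, caught by outer ValueError handler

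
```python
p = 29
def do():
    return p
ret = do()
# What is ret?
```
29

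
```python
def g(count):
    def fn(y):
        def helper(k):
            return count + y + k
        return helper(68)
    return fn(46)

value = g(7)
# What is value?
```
121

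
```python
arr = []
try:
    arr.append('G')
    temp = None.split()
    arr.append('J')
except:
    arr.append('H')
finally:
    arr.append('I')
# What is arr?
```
['G', 'H', 'I']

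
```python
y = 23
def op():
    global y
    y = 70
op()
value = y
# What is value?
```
70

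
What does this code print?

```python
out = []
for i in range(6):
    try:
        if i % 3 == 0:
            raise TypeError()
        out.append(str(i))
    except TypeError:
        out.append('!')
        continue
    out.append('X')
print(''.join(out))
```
!1X2X!4X5X

continue in except skips rest of loop body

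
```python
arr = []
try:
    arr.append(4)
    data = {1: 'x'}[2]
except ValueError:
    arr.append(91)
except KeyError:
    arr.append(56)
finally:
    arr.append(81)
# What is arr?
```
[4, 56, 81]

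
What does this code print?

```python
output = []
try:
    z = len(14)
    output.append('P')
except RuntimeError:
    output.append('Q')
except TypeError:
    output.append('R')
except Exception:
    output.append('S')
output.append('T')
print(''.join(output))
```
RT

TypeError matches before generic Exception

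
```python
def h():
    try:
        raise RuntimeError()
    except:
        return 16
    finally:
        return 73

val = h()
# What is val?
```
73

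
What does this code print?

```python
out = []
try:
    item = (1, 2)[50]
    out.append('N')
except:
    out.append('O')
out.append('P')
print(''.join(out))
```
OP

Exception raised in try, caught by bare except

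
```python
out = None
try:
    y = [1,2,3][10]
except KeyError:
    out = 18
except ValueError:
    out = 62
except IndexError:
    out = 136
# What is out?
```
136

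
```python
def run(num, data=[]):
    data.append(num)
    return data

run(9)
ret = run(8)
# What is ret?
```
[9, 8]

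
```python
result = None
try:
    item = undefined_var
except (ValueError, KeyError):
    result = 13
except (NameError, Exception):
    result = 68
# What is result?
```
68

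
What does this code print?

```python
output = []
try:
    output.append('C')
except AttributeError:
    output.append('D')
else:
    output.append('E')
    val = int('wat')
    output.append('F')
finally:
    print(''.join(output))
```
CE

Try succeeds, else appends 'E', ValueError in else is uncaught, finally prints before exception propagates ('F' never appended)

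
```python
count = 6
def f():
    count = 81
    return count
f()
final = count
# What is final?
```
6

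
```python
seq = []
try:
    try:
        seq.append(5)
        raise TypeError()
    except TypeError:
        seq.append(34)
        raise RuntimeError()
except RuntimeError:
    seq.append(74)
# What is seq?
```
[5, 34, 74]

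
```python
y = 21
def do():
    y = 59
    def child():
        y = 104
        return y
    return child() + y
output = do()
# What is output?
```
163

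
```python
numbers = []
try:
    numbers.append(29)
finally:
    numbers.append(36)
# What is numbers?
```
[29, 36]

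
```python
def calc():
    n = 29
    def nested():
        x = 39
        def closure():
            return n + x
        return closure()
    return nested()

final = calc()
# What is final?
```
68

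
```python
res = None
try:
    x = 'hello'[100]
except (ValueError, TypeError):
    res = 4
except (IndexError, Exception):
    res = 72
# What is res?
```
72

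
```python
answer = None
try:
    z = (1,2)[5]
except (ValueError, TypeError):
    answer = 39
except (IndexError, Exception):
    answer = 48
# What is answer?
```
48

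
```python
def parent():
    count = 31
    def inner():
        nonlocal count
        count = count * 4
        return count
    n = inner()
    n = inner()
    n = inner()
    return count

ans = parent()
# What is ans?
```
1984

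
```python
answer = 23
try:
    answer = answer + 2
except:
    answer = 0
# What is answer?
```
25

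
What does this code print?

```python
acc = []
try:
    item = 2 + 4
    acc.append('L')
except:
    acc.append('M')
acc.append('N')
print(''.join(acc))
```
LN

No exception, try block completes normally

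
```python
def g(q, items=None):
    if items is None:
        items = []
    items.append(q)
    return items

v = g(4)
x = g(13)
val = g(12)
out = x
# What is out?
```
[13]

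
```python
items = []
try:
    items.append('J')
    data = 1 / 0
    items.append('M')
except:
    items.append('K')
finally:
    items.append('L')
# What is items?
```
['J', 'K', 'L']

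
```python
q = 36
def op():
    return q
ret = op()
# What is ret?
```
36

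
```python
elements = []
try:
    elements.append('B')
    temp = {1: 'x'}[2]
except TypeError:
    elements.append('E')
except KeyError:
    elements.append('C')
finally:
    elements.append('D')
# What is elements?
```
['B', 'C', 'D']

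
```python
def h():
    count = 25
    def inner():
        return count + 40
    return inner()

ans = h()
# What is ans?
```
65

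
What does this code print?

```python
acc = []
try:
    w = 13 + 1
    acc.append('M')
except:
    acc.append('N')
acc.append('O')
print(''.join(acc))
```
MO

No exception, try block completes normally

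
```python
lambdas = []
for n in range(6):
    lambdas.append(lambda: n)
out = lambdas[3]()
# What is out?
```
5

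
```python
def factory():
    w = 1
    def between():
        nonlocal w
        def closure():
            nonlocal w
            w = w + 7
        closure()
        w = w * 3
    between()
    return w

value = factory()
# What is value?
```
24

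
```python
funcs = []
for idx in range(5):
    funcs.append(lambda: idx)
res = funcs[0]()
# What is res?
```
4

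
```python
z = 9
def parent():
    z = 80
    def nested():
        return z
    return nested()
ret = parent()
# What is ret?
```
80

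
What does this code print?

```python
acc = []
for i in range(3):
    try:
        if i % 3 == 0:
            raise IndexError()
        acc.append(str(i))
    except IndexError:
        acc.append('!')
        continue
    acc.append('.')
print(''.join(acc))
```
!1.2.

continue in except skips rest of loop body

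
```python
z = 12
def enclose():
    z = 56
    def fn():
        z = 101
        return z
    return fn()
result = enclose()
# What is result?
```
101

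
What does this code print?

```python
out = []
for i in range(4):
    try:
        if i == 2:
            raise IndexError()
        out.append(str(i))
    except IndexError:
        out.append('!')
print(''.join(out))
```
01!3

Exception on i=2 caught, loop continues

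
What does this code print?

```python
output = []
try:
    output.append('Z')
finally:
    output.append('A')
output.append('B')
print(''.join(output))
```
ZAB

try/finally without except, no exception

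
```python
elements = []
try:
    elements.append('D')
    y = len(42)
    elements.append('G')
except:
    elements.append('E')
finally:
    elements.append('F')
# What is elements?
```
['D', 'E', 'F']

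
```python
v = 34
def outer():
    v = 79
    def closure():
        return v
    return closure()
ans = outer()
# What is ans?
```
79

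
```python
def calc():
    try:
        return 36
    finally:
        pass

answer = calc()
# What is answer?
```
36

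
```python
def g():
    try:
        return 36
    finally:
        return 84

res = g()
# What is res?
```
84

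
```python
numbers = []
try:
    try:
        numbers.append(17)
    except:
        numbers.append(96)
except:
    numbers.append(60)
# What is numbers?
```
[17]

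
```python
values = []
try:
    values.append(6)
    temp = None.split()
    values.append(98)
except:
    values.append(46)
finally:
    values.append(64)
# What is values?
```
[6, 46, 64]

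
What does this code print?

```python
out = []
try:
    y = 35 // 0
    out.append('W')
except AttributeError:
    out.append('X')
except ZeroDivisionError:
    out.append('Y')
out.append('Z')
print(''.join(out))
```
YZ

ZeroDivisionError is caught by its specific handler, not AttributeError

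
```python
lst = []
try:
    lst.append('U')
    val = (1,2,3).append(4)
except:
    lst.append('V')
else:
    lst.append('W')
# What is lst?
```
['U', 'V']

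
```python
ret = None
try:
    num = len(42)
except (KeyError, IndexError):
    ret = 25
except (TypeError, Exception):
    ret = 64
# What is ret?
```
64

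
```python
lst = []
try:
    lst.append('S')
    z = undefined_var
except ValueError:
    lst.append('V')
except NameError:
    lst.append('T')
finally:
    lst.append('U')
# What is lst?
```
['S', 'T', 'U']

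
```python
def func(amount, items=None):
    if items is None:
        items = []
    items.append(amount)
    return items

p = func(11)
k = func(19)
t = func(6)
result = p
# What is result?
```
[11]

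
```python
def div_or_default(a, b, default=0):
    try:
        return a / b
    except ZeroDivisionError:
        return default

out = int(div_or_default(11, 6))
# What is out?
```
1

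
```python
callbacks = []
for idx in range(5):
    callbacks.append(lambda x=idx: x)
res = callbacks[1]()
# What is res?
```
1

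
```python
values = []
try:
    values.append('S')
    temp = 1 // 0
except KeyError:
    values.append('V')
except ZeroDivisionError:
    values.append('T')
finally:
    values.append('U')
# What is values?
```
['S', 'T', 'U']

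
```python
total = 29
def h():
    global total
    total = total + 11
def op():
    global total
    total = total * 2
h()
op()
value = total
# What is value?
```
80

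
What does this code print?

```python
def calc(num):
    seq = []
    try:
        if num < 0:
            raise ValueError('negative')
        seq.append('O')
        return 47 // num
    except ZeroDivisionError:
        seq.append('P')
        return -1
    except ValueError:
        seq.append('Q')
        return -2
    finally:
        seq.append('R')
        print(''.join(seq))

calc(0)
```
OPR

num=0 causes ZeroDivisionError, caught, finally prints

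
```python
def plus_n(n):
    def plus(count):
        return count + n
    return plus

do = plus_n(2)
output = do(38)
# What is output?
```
40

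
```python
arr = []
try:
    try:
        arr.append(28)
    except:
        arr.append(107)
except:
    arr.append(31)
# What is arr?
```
[28]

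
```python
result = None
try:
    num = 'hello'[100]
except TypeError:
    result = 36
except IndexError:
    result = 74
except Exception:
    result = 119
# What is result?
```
74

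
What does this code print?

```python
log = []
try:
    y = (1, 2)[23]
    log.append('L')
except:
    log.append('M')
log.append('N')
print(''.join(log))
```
MN

Exception raised in try, caught by bare except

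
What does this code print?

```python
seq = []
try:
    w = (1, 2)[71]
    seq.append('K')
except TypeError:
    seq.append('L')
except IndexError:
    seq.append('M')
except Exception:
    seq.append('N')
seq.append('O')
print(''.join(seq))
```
MO

IndexError matches before generic Exception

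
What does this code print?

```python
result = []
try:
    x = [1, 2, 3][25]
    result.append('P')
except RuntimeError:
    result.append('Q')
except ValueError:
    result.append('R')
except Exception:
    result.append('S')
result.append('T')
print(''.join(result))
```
ST

IndexError not specifically caught, falls to Exception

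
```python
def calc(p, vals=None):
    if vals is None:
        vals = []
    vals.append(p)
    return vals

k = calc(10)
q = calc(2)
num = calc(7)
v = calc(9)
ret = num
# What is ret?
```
[7]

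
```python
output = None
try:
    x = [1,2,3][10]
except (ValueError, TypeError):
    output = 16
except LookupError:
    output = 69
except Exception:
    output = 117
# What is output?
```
69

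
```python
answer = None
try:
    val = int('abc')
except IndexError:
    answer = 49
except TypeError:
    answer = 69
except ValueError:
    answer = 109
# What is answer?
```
109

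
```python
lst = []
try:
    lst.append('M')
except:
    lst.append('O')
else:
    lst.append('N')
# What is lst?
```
['M', 'N']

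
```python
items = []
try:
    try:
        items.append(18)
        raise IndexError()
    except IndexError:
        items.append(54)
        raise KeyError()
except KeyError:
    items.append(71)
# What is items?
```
[18, 54, 71]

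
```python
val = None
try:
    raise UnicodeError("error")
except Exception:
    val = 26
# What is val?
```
26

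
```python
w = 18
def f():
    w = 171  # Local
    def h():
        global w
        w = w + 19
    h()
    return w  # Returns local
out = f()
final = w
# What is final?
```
37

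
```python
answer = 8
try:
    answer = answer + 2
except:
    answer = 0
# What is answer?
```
10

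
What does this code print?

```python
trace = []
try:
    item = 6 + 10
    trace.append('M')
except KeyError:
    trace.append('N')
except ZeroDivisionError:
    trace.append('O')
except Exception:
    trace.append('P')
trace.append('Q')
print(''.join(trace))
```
MQ

No exception, try block completes normally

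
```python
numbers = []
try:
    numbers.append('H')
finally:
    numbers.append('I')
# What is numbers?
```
['H', 'I']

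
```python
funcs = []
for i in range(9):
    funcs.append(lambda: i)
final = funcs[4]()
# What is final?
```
8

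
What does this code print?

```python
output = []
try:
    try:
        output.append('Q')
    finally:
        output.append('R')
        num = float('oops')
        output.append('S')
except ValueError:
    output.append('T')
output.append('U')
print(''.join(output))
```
QRTU

Exception in inner finally caught by outer except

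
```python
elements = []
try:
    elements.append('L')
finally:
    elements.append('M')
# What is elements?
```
['L', 'M']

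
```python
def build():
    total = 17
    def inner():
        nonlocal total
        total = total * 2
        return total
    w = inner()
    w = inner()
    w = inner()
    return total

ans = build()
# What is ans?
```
136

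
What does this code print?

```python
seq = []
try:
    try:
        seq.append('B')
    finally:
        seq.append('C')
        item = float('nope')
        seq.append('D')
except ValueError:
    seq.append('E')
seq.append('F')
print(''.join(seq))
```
BCEF

Exception in inner finally caught by outer except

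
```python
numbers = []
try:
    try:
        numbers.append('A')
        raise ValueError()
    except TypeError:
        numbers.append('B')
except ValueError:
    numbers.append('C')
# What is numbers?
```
['A', 'C']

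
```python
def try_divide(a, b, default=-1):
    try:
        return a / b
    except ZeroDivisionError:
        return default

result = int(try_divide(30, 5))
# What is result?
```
6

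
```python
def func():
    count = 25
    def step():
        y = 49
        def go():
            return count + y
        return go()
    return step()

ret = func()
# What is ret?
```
74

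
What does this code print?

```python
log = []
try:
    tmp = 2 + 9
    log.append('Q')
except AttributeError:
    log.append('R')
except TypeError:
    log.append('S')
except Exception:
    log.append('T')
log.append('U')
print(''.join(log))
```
QU

No exception, try block completes normally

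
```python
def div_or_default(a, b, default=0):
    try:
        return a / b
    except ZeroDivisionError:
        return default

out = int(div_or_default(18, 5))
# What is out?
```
3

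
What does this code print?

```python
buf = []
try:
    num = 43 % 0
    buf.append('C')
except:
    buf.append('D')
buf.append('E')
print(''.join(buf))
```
DE

Exception raised in try, caught by bare except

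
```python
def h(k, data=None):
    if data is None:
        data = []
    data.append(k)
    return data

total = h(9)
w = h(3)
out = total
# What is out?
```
[9]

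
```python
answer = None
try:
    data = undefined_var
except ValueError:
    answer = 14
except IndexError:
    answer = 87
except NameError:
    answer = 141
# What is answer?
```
141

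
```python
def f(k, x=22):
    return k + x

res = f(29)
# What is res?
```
51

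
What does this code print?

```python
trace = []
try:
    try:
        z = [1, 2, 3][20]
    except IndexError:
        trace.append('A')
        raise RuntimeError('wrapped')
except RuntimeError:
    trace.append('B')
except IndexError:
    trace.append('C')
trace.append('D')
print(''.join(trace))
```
ABD

RuntimeError raised and caught, original IndexError not re-raised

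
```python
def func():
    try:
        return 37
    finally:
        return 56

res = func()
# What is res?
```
56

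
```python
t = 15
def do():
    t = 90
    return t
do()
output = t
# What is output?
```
15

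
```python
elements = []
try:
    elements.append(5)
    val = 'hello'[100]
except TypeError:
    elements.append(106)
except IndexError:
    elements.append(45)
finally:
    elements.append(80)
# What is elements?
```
[5, 45, 80]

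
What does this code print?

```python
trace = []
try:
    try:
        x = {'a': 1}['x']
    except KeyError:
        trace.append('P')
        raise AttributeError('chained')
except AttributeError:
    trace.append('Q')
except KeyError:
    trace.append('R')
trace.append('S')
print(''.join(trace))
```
PQS

AttributeError raised and caught, original KeyError not re-raised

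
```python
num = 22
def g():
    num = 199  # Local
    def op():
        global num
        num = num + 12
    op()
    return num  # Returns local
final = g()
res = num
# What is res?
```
34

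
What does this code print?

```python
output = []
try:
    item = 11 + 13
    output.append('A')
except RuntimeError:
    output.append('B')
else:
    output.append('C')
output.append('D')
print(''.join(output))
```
ACD

else block runs when no exception occurs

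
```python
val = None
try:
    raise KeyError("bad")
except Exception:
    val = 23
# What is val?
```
23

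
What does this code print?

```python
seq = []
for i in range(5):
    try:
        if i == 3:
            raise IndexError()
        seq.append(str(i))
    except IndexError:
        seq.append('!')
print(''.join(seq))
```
012!4

Exception on i=3 caught, loop continues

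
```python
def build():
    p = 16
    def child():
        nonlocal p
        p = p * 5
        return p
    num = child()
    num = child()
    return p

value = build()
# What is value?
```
400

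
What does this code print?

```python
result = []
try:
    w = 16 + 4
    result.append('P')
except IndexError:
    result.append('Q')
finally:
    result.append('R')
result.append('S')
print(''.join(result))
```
PRS

finally runs after normal execution too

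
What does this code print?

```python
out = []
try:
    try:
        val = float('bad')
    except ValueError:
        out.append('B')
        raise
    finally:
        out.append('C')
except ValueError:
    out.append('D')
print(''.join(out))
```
BCD

finally runs before re-raised exception propagates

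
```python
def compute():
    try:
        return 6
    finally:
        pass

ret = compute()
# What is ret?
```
6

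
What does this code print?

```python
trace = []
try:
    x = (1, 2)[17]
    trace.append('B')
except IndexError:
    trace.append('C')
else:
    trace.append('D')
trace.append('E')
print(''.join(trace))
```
CE

else block skipped when exception is caught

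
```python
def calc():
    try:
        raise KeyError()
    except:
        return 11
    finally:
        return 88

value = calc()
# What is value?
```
88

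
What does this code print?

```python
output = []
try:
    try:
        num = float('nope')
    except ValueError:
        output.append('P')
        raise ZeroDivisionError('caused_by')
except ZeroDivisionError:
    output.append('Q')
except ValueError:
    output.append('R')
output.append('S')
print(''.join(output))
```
PQS

ZeroDivisionError raised and caught, original ValueError not re-raised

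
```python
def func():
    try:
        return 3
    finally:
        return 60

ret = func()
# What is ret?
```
60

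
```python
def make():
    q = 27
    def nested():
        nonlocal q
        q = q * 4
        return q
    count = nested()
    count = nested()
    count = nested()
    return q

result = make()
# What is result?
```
1728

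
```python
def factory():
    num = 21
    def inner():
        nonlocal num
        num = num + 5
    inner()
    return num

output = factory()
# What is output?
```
26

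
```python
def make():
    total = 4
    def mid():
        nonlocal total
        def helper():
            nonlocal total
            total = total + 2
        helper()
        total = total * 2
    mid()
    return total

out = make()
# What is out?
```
12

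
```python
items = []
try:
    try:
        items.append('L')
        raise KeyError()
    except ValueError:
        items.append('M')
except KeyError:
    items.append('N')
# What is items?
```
['L', 'N']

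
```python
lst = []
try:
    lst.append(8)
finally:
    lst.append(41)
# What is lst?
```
[8, 41]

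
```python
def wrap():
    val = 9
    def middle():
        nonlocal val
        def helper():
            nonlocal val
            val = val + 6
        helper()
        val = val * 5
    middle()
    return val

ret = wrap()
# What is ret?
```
75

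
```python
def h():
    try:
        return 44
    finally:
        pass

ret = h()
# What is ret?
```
44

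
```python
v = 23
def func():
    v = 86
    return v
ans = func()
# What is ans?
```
86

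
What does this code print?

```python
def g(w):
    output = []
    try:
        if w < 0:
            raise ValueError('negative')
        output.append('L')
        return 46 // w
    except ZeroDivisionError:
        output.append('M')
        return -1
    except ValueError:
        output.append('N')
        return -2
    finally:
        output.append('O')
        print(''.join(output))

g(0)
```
LMO

w=0 causes ZeroDivisionError, caught, finally prints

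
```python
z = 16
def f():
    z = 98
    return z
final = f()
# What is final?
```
98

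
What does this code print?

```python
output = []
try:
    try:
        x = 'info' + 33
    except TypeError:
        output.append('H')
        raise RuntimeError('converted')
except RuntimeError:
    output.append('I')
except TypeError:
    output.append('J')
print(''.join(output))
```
HI

New RuntimeError raised, caught by outer RuntimeError handler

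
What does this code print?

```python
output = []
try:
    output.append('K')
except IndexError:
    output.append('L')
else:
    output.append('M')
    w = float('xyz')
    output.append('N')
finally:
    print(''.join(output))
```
KM

Try succeeds, else appends 'M', ValueError in else is uncaught, finally prints before exception propagates ('N' never appended)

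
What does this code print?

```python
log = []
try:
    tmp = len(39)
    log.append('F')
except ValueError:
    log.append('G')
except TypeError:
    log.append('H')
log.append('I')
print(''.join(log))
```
HI

TypeError is caught by its specific handler, not ValueError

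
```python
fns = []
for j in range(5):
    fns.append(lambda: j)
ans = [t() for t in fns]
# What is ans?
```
[4, 4, 4, 4, 4]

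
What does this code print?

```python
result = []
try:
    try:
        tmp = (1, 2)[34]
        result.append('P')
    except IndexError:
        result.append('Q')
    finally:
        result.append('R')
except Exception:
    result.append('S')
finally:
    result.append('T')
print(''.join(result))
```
QRT

Both finally blocks run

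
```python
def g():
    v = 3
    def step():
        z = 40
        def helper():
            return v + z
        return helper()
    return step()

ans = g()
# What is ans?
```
43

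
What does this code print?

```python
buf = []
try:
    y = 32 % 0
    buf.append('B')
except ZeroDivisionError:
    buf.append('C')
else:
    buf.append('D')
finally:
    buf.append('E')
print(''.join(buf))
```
CE

Exception: except runs, else skipped, finally runs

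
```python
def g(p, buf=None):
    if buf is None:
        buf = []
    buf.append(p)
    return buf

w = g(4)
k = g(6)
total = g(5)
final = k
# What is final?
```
[6]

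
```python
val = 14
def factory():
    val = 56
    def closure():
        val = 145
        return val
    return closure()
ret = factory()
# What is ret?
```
145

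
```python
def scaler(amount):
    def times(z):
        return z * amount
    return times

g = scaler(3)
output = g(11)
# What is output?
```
33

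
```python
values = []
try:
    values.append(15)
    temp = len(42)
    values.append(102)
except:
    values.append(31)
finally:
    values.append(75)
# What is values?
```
[15, 31, 75]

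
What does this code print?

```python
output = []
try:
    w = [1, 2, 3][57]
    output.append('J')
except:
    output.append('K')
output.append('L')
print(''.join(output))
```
KL

Exception raised in try, caught by bare except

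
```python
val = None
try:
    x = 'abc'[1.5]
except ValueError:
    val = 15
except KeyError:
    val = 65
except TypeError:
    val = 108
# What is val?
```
108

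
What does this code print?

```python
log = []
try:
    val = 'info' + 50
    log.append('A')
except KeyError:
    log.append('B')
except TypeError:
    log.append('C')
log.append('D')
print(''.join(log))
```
CD

TypeError is caught by its specific handler, not KeyError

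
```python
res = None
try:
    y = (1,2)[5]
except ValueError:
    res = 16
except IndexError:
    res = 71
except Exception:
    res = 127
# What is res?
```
71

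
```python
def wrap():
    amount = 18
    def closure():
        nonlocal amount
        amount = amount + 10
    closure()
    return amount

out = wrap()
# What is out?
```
28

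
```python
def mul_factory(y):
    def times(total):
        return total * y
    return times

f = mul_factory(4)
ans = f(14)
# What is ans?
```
56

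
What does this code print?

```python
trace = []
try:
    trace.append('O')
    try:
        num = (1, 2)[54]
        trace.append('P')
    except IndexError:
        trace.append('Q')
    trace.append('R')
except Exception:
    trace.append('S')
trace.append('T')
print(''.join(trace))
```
OQRT

Inner exception caught by inner handler, outer continues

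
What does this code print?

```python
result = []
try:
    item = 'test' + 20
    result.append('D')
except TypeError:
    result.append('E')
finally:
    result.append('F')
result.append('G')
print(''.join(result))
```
EFG

finally always runs, even after exception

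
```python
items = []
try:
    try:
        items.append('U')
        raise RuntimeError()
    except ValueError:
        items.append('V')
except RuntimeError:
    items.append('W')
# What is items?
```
['U', 'W']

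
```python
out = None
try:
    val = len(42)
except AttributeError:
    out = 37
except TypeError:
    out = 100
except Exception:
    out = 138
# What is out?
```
100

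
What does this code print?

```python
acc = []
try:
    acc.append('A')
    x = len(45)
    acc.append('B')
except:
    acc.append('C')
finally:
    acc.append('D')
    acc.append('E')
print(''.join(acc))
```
ACDE

Code before exception runs, then except, then all of finally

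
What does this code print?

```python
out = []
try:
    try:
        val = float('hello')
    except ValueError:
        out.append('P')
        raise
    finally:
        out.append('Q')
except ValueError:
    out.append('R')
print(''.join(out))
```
PQR

finally runs before re-raised exception propagates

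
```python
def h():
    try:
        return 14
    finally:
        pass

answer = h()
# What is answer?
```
14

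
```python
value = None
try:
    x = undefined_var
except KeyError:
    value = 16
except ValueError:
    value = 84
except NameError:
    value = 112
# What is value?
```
112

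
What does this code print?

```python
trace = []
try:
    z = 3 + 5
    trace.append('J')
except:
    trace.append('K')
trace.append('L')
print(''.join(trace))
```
JL

No exception, try block completes normally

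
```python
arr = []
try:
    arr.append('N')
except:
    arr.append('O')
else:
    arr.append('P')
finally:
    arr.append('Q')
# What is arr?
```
['N', 'P', 'Q']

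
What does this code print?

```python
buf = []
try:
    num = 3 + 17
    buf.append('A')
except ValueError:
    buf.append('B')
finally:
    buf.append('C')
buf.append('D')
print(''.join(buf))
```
ACD

finally runs after normal execution too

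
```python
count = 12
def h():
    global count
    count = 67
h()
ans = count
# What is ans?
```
67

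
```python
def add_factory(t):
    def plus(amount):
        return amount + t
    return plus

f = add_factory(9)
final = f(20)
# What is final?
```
29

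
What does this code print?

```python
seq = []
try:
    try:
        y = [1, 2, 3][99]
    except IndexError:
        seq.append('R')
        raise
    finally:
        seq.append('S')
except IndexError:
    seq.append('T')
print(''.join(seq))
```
RST

finally runs before re-raised exception propagates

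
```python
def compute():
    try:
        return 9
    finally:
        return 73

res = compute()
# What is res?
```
73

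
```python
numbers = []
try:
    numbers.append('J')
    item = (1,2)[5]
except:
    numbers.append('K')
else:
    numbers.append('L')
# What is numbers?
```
['J', 'K']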